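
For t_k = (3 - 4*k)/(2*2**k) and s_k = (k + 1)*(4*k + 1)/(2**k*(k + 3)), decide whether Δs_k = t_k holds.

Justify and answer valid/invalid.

Invalid: residual (4*k**2 + 17*k - 7)/(2**k*(k**2 + 7*k + 12)) ≠ 0.

s_(k+1) = (k + 2)*(4*k + 5)/(2*2**k*(k + 4))
s_(k+1) − s_k = (-4*k**3 - 17*k**2 + 7*k + 22)/(2*2**k*(k**2 + 7*k + 12))
(s_(k+1) − s_k) − t_k = (4*k**2 + 17*k - 7)/(2**k*(k**2 + 7*k + 12))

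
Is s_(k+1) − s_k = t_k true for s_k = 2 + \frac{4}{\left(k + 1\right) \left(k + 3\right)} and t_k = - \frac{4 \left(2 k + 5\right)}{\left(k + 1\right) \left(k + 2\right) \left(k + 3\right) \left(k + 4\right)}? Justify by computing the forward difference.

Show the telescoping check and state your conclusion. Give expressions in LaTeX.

Valid — Δs_k = t_k.

s_(k+1) = 2 + 4/((k + 2)*(k + 4))
s_(k+1) − s_k = 4*(-2*k - 5)/(k**4 + 10*k**3 + 35*k**2 + 50*k + 24)
(s_(k+1) − s_k) − t_k = 0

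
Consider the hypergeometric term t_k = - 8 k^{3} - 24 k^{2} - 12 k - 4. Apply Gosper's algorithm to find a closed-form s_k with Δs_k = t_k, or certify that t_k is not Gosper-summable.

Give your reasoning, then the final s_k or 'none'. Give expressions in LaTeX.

s_k = 2 k \left(- k^{3} - 2 k^{2} + 2 k - 1\right)

Compute t_(k+1)/t_k: get (2*k**3 + 12*k**2 + 21*k + 12)/(2*k**3 + 6*k**2 + 3*k + 1).
Normal form (A,B,C) = (1, 1, k**3 + 3*k**2 + 3*k/2 + 1/2).
Need (1)·f(k+1) − (1)·f(k) = k**3 + 3*k**2 + 3*k/2 + 1/2.
Bound: deg f ≤ 4.
Solve for f: f(k) = k*(k**3 + 2*k**2 - 2*k + 1)/4 (degree 4 ≤ 4).
R(k) = B(k−1)·f(k)/C(k) = k*(k**3 + 2*k**2 - 2*k + 1)/(2*(2*k**3 + 6*k**2 + 3*k + 1)); s_k = R·t_k = 2*k*(-k**3 - 2*k**2 + 2*k - 1).
Check: Δs_k = -8*k**3 - 24*k**2 - 12*k - 4. ✓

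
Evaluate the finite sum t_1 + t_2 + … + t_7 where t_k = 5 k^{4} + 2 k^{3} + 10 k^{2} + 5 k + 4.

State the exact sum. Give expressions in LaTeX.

The ratio is (5*k**4 + 22*k**3 + 46*k**2 + 51*k + 26)/(5*k**4 + 2*k**3 + 10*k**2 + 5*k + 4).
Normal form (A,B,C) = (1, 1, k**4 + 2*k**3/5 + 2*k**2 + k + 4/5).
Need (1)·f(k+1) − (1)·f(k) = k**4 + 2*k**3/5 + 2*k**2 + k + 4/5.
From deg A=0, deg B=0, deg C=4: d=5.
Coefficient equations give f(k) = k*(k**2 + 1)*(k**2 - 2*k + 3)/5.
So s_k = (B(k−1)f/C)·t_k = (k*(k**2 + 1)*(k**2 - 2*k + 3)/(5*k**4 + 2*k**3 + 10*k**2 + 5*k + 4))·t_k = k*(k**4 - 2*k**3 + 4*k**2 - 2*k + 3).
Δs = 5*k**4 + 2*k**3 + 10*k**2 + 5*k + 4, as required.
Σ_(k=1)^(7) t_k = s_(8) − s_(1) = 26520 − (4) = 26516.

Σ = 26516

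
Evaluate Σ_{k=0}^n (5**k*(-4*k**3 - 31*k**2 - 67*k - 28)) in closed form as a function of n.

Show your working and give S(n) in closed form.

The ratio is 5*(4*k**3 + 43*k**2 + 141*k + 130)/(4*k**3 + 31*k**2 + 67*k + 28).
So A=5 and B=1, with C=k**3 + 31*k**2/4 + 67*k/4 + 7.
Need (5)·f(k+1) − (1)·f(k) = k**3 + 31*k**2/4 + 67*k/4 + 7.
d = 3 from the (0,0,3) case.
Solve for f: f(k) = (k**3 + 4*k**2 + 3*k - 3)/4 (degree 3 ≤ 3).
R(k) = B(k−1)·f(k)/C(k) = (k**3 + 4*k**2 + 3*k - 3)/((k + 4)*(4*k**2 + 15*k + 7)); s_k = R·t_k = 5**k*(-k**3 - 4*k**2 - 3*k + 3).
Check: Δs_k = 5**k*(-4*k**3 - 31*k**2 - 67*k - 28). ✓
s_(n+1) = 5**(n + 1)*(-n**3 - 7*n**2 - 14*n - 5) and s_(0) = 3, so S(n) = -5*5**n*n**3 - 35*5**n*n**2 - 70*5**n*n - 25*5**n - 3.

S(n) = -5*5**n*n**3 - 35*5**n*n**2 - 70*5**n*n - 25*5**n - 3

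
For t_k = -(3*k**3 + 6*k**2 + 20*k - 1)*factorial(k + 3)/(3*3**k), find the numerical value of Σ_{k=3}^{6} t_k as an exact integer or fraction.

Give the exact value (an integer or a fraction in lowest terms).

Step 1: r(k) = (3*k**4 + 27*k**3 + 101*k**2 + 192*k + 112)/(3*(3*k**3 + 6*k**2 + 20*k - 1)).
Take A(k)=k/3 + 4/3, B(k)=1, C(k)=k**3 + 2*k**2 + 20*k/3 - 1/3.
Key eq: (k/3 + 4/3)·f(k+1) = (1)·f(k) + (k**3 + 2*k**2 + 20*k/3 - 1/3).
Degrees (1,0,3) ⇒ d ≤ 2.
Coefficient equations give f(k) = 3*k**2 - 3*k - 1.
Certificate R = B(k−1)f/C = 3*(3*k**2 - 3*k - 1)/(3*k**3 + 6*k**2 + 20*k - 1) gives s_k = (-3*k**2 + 3*k + 1)*factorial(k + 3)/3**k.
Δs = -(3*k**3 + 6*k**2 + 20*k - 1)*factorial(k + 3)/(3*3**k), as required.
Σ_(k=3)^(6) t_k = s_(7) − s_(3) = -5600000/27 − (-1360/3) = -5587760/27.

Σ = -5587760/27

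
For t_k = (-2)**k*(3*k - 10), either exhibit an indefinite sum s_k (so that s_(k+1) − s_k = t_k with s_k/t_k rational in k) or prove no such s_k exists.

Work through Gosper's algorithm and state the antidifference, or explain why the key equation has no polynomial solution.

s_k = (-2)**k*(4 - k)

t_(k+1)/t_k = 2*(7 - 3*k)/(3*k - 10).
Normal form (A,B,C) = (-2, 1, k - 10/3).
Need (-2)·f(k+1) − (1)·f(k) = k - 10/3.
d = 1 from the (0,0,1) case.
A polynomial solution: f(k) = -(k - 4)/3.
Get s_k = R·t_k = (-2)**k*(4 - k) with R(k) = B(k−1)f(k)/C(k) = -(k - 4)/(3*k - 10).
Check: Δs_k = (-2)**k*(3*k - 10). ✓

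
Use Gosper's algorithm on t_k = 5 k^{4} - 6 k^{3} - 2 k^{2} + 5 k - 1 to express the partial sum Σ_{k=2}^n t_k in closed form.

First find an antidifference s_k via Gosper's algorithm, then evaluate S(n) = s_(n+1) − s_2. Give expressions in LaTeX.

Step 1: r(k) = (5*k**4 + 14*k**3 + 10*k**2 + 3*k + 1)/(5*k**4 - 6*k**3 - 2*k**2 + 5*k - 1).
Factor: A=1; B=1; C=k**4 - 6*k**3/5 - 2*k**2/5 + k - 1/5.
Need (1)·f(k+1) − (1)·f(k) = k**4 - 6*k**3/5 - 2*k**2/5 + k - 1/5.
d = 5 from the (0,0,4) case.
Coefficient equations give f(k) = k*(k - 2)*(k**3 - 2*k**2 + 2)/5.
Get s_k = R·t_k = k*(k**4 - 4*k**3 + 4*k**2 + 2*k - 4) with R(k) = B(k−1)f(k)/C(k) = k*(k - 2)*(k**3 - 2*k**2 + 2)/(5*k**4 - 6*k**3 - 2*k**2 + 5*k - 1).
Check: Δs_k = 5*k**4 - 6*k**3 - 2*k**2 + 5*k - 1. ✓
Σ_(k=2)^n t_k = s_(n+1) − s_(2) = (n**5 + n**4 - 2*n**3 + n - 1) − (0), i.e. n**5 + n**4 - 2*n**3 + n - 1.

S(n) = n^{5} + n^{4} - 2 n^{3} + n - 1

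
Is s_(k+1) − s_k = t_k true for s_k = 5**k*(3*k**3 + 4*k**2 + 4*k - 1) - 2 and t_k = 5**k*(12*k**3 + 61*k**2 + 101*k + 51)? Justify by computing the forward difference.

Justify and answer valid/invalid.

valid; difference matches t_k

s_(k+1) = 5**(k + 1)*(4*k + 3*(k + 1)**3 + 4*(k + 1)**2 + 3) - 2
s_(k+1) − s_k = 5**k*(12*k**3 + 61*k**2 + 101*k + 51)
(s_(k+1) − s_k) − t_k = 0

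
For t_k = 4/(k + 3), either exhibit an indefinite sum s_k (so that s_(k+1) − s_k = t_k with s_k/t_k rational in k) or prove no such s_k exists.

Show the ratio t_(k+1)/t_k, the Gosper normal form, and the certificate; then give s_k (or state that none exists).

Step 1: r(k) = (k + 3)/(k + 4).
Normal form (A,B,C) = (k + 3, k + 4, 1).
f must satisfy (k + 3)·f(k+1) − (k + 3)·f(k) = 1.
deg f ≤ 0 (via 1,1,0).
Generic f = c0 gives residual -1; -1 = 0 cannot hold, so t_k is not Gosper-summable.

none (Gosper's algorithm certifies no s_k)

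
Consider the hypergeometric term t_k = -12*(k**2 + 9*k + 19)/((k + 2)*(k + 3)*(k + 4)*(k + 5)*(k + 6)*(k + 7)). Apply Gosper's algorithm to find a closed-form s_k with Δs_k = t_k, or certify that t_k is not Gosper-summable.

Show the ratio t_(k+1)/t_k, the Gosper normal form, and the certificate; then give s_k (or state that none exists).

Ratio r(k) = (k + 2)*(9*k + (k + 1)**2 + 28)/((k + 8)*(k**2 + 9*k + 19)).
A = k + 2, B = k + 8, C = k**2 + 9*k + 19.
Set up (k + 2)·f(k+1) − (k + 7)·f(k) − (k**2 + 9*k + 19) = 0.
Bound: deg f ≤ 5.
Coefficient equations give f(k) = k*(k + 3)*(k + 5)*(k**2 + 12*k + 44)/144.
So s_k = (B(k−1)f/C)·t_k = (k*(k + 3)*(k + 5)*(k + 7)*(k**2 + 12*k + 44)/(144*(k**2 + 9*k + 19)))·t_k = k*(-k**2 - 12*k - 44)/(12*(k**3 + 12*k**2 + 44*k + 48)).
Check: Δs_k = 12*(-k**2 - 9*k - 19)/(k**6 + 27*k**5 + 295*k**4 + 1665*k**3 + 5104*k**2 + 8028*k + 5040). ✓

s_k = k*(-k**2 - 12*k - 44)/(12*(k**3 + 12*k**2 + 44*k + 48))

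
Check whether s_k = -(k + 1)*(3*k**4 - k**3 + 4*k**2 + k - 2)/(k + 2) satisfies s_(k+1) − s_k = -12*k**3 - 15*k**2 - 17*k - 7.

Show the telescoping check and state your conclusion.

s_(k+1) = -(k + 2)*(k + 3*(k + 1)**4 - (k + 1)**3 + 4*(k + 1)**2 - 1)/(k + 3)
s_(k+1) − s_k = (-12*k**5 - 66*k**4 - 124*k**3 - 139*k**2 - 97*k - 26)/(k**2 + 5*k + 6)
(s_(k+1) − s_k) − t_k = (9*k**4 + 40*k**3 + 43*k**2 + 40*k + 16)/(k**2 + 5*k + 6)

Invalid: residual (9*k**4 + 40*k**3 + 43*k**2 + 40*k + 16)/(k**2 + 5*k + 6) ≠ 0.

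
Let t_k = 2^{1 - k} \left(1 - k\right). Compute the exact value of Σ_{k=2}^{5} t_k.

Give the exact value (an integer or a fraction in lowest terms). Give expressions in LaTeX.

The ratio is k/(2*(k - 1)).
Take A(k)=1/2, B(k)=1, C(k)=k - 1.
f must satisfy (1/2)·f(k+1) − (1)·f(k) = k - 1.
d = 1 from the (0,0,1) case.
Match coefficients ⇒ f(k) = -2*k.
R(k) = B(k−1)·f(k)/C(k) = -2*k/(k - 1); s_k = R·t_k = 2**(2 - k)*k.
Verify: 2**(1 - k)*(1 - k) matches t_k.
Evaluate s at k=6 and k=2: 3/8 and 2; difference -13/8.

Σ = -13/8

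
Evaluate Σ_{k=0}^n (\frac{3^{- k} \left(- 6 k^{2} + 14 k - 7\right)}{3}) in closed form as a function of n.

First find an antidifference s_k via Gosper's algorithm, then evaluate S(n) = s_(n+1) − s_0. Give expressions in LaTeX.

S(n) = 3^{- n - 1} \left(- 3^{n + 2} + 3 n^{2} + 2 n + 2\right)

Ratio r(k) = (6*k**2 - 2*k - 1)/(3*(6*k**2 - 14*k + 7)).
Factor: A=1/3; B=1; C=k**2 - 7*k/3 + 7/6.
Set up (1/3)·f(k+1) − (1)·f(k) − (k**2 - 7*k/3 + 7/6) = 0.
deg f ≤ 2 (via 0,0,2).
Solve for f: f(k) = -(3*k**2 - 4*k + 3)/2 (degree 2 ≤ 2).
Certificate R = B(k−1)f/C = -3*(3*k**2 - 4*k + 3)/(6*k**2 - 14*k + 7) gives s_k = (3*k**2 - 4*k + 3)/3**k.
Δs = (-6*k**2 + 14*k - 7)/(3*3**k), as required.
s_(n+1) = 3**(-n - 1)*(3*n**2 + 2*n + 2) and s_(0) = 3, so S(n) = 3**(-n - 1)*(-3**(n + 2) + 3*n**2 + 2*n + 2).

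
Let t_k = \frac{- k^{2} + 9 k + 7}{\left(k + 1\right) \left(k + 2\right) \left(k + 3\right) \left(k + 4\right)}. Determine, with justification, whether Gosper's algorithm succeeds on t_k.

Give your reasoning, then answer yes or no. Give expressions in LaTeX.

t_(k+1)/t_k = (k + 1)*(9*k - (k + 1)**2 + 16)/((k + 5)*(-k**2 + 9*k + 7)).
Factor: A=k + 1; B=k + 5; C=k**2 - 9*k - 7.
f must satisfy (k + 1)·f(k+1) − (k + 4)·f(k) = k**2 - 9*k - 7.
Degrees (1,1,2) ⇒ d ≤ 3.
Solve for f: f(k) = -k*(k**2 + 8*k + 5)/2 (degree 3 ≤ 3).
R(k) = B(k−1)·f(k)/C(k) = -k*(k + 4)*(k**2 + 8*k + 5)/(2*(k**2 - 9*k - 7)); s_k = R·t_k = k*(k**2 + 8*k + 5)/(2*(k + 1)*(k + 2)*(k + 3)).
Δs = (-k**2 + 9*k + 7)/(k**4 + 10*k**3 + 35*k**2 + 50*k + 24), as required.

Yes. s_k = \frac{k \left(k^{2} + 8 k + 5\right)}{2 \left(k + 1\right) \left(k + 2\right) \left(k + 3\right)}.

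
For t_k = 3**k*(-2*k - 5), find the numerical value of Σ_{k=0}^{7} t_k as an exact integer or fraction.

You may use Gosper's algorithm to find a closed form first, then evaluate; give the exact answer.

Σ = -59048

r(k) = 3*(2*k + 7)/(2*k + 5) after simplifying.
Gosper form: A/B · C(k+1)/C(k) with A=3, B=1, C=k + 5/2.
f must satisfy (3)·f(k+1) − (1)·f(k) = k + 5/2.
deg f ≤ 1 (via 0,0,1).
Solving with deg f ≤ 1: f(k) = (k + 1)/2.
Then R = B(k−1)f/C = (k + 1)/(2*k + 5), so s_k = R(k)·t_k = 3**k*(-k - 1).
Verify: 3**k*(-2*k - 5) matches t_k.
Telescoping: Σ = s_(8) − s_(0) = -59049 − (-1) = -59048.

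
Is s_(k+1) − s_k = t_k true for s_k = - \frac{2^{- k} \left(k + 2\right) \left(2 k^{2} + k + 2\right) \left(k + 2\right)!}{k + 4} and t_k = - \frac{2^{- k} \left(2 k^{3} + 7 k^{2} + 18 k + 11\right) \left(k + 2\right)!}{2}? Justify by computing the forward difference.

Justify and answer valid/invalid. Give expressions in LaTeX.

s_(k+1) = -(k + 3)*(2*k**2 + 5*k + 5)*factorial(k + 3)/(2*2**k*(k + 5))
s_(k+1) − s_k = -(k + 1)*(2*k**4 + 19*k**3 + 72*k**2 + 157*k + 140)*factorial(k + 2)/(2*2**k*(k + 4)*(k + 5))
(s_(k+1) − s_k) − t_k = (2*k**4 + 15*k**3 + 42*k**2 + 81*k + 40)*factorial(k + 2)/(2**k*(k + 4)*(k + 5))

Invalid: residual \frac{2^{- k} \left(2 k^{4} + 15 k^{3} + 42 k^{2} + 81 k + 40\right) \left(k + 2\right)!}{\left(k + 4\right) \left(k + 5\right)} ≠ 0.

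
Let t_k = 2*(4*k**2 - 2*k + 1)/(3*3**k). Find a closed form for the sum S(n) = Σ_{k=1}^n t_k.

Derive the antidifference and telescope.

Step 1: r(k) = (4*k**2 + 6*k + 3)/(3*(4*k**2 - 2*k + 1)).
Gosper form: A/B · C(k+1)/C(k) with A=1/3, B=1, C=k**2 - k/2 + 1/4.
Set up (1/3)·f(k+1) − (1)·f(k) − (k**2 - k/2 + 1/4) = 0.
deg f ≤ 2 (via 0,0,2).
A polynomial solution: f(k) = -3*(2*k**2 + k + 2)/4.
Then R = B(k−1)f/C = -3*(2*k**2 + k + 2)/(4*k**2 - 2*k + 1), so s_k = R(k)·t_k = 2*(-2*k**2 - k - 2)/3**k.
Check: Δs_k = 2*(4*k**2 - 2*k + 1)/(3*3**k). ✓
s_(n+1) = 2*3**(-n - 1)*(-2*n**2 - 5*n - 5) and s_(1) = -10/3, so S(n) = 2*3**(-n - 1)*(5*3**n - 2*n**2 - 5*n - 5).

S(n) = 2*3**(-n - 1)*(5*3**n - 2*n**2 - 5*n - 5)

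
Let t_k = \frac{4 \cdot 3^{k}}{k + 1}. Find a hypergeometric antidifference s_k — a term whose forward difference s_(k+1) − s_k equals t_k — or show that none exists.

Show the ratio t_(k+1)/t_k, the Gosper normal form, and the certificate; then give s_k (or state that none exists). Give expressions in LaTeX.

none — t_k is not Gosper-summable

r(k) = 3*(k + 1)/(k + 2) after simplifying.
Gosper form: A/B · C(k+1)/C(k) with A=3*k + 3, B=k + 2, C=1.
Set up (3*k + 3)·f(k+1) − (k + 1)·f(k) − (1) = 0.
Degrees (1,1,0) ⇒ d ≤ -1.
d = -1 < 0 ⇒ no nonzero polynomial f; not summable.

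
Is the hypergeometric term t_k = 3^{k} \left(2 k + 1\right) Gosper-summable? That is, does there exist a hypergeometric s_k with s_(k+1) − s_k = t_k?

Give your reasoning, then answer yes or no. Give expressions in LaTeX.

Yes. s_k = 3^{k} \left(k - 1\right).

t_(k+1)/t_k = 3*(2*k + 3)/(2*k + 1).
So A=3 and B=1, with C=k + 1/2.
f must satisfy (3)·f(k+1) − (1)·f(k) = k + 1/2.
d = 1 from the (0,0,1) case.
Match coefficients ⇒ f(k) = (k - 1)/2.
So s_k = (B(k−1)f/C)·t_k = ((k - 1)/(2*k + 1))·t_k = 3**k*(k - 1).
Δs = 3**k*(2*k + 1), as required.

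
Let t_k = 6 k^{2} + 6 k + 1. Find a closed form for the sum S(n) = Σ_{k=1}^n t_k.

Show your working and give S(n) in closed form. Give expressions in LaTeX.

S(n) = n \left(2 n^{2} + 6 n + 5\right)

t_(k+1)/t_k = (6*k**2 + 18*k + 13)/(6*k**2 + 6*k + 1).
Factor: A=1; B=1; C=k**2 + k + 1/6.
Key eq: (1)·f(k+1) = (1)·f(k) + (k**2 + k + 1/6).
Bound: deg f ≤ 3.
Coefficient equations give f(k) = k*(2*k**2 - 1)/6.
R(k) = B(k−1)·f(k)/C(k) = k*(2*k**2 - 1)/(6*k**2 + 6*k + 1); s_k = R·t_k = 2*k**3 - k.
Check: Δs_k = 6*k**2 + 6*k + 1. ✓
Evaluate: s_(n+1) = 2*n**3 + 6*n**2 + 5*n + 1; subtract s_(1) = 1 ⇒ S(n) = n*(2*n**2 + 6*n + 5).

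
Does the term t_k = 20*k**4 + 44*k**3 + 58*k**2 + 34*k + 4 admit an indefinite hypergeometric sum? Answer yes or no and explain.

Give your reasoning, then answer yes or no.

t_(k+1)/t_k = (10*k**4 + 62*k**3 + 155*k**2 + 181*k + 80)/(10*k**4 + 22*k**3 + 29*k**2 + 17*k + 2).
Take A(k)=1, B(k)=1, C(k)=k**4 + 11*k**3/5 + 29*k**2/10 + 17*k/10 + 1/5.
Solve (1)·f(k+1) − (1)·f(k) = k**4 + 11*k**3/5 + 29*k**2/10 + 17*k/10 + 1/5.
Degrees (0,0,4) ⇒ d ≤ 5.
Match coefficients ⇒ f(k) = k*(4*k**4 + k**3 + 4*k**2 - k - 4)/20.
Certificate R = B(k−1)f/C = k*(4*k**4 + k**3 + 4*k**2 - k - 4)/(2*(10*k**4 + 22*k**3 + 29*k**2 + 17*k + 2)) gives s_k = k*(4*k**4 + k**3 + 4*k**2 - k - 4).
Δs = 20*k**4 + 44*k**3 + 58*k**2 + 34*k + 4, as required.

Yes. s_k = k*(4*k**4 + k**3 + 4*k**2 - k - 4).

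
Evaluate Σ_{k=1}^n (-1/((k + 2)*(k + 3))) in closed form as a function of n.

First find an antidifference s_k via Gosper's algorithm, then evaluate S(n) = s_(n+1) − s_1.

S(n) = -n/(3*n + 9)

Step 1: r(k) = (k + 2)/(k + 4).
Factor: A=k + 2; B=k + 4; C=1.
Set up (k + 2)·f(k+1) − (k + 3)·f(k) − (1) = 0.
Degrees (1,1,0) ⇒ d ≤ 1.
Solve for f: f(k) = k/2 (degree 1 ≤ 1).
Then R = B(k−1)f/C = k*(k + 3)/2, so s_k = R(k)·t_k = -k/(2*k + 4).
s_(k+1) − s_k = -1/(k**2 + 5*k + 6) = t_k.
s_(n+1) = (-n - 1)/(2*(n + 3)) and s_(1) = -1/6, so S(n) = -n/(3*n + 9).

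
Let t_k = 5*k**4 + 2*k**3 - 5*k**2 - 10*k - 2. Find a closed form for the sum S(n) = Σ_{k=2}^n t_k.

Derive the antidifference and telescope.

Compute t_(k+1)/t_k: get (5*k**4 + 22*k**3 + 31*k**2 + 6*k - 10)/(5*k**4 + 2*k**3 - 5*k**2 - 10*k - 2).
Normal form (A,B,C) = (1, 1, k**4 + 2*k**3/5 - k**2 - 2*k - 2/5).
f must satisfy (1)·f(k+1) − (1)·f(k) = k**4 + 2*k**3/5 - k**2 - 2*k - 2/5.
Bound: deg f ≤ 5.
A polynomial solution: f(k) = k*(k**4 - 2*k**3 - k**2 - 2*k + 2)/5.
Get s_k = R·t_k = k*(k**4 - 2*k**3 - k**2 - 2*k + 2) with R(k) = B(k−1)f(k)/C(k) = k*(k**4 - 2*k**3 - k**2 - 2*k + 2)/(5*k**4 + 2*k**3 - 5*k**2 - 10*k - 2).
s_(k+1) − s_k = 5*k**4 + 2*k**3 - 5*k**2 - 10*k - 2 = t_k.
Evaluate: s_(n+1) = n**5 + 3*n**4 + n**3 - 7*n**2 - 8*n - 2; subtract s_(2) = -12 ⇒ S(n) = n**5 + 3*n**4 + n**3 - 7*n**2 - 8*n + 10.

S(n) = n**5 + 3*n**4 + n**3 - 7*n**2 - 8*n + 10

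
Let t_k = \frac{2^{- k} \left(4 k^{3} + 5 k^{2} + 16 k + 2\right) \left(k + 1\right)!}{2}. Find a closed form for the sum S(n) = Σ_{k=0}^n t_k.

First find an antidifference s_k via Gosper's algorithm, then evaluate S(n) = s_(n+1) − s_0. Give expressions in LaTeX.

The ratio is (4*k**4 + 25*k**3 + 72*k**2 + 103*k + 54)/(2*(4*k**3 + 5*k**2 + 16*k + 2)).
A = k/2 + 1, B = 1, C = k**3 + 5*k**2/4 + 4*k + 1/2.
Set up (k/2 + 1)·f(k+1) − (1)·f(k) − (k**3 + 5*k**2/4 + 4*k + 1/2) = 0.
Bound: deg f ≤ 2.
Solve for f: f(k) = (k - 1)*(4*k + 1)/2 (degree 2 ≤ 2).
Get s_k = R·t_k = (k - 1)*(4*k + 1)*factorial(k + 1)/2**k with R(k) = B(k−1)f(k)/C(k) = 2*(k - 1)*(4*k + 1)/(4*k**3 + 5*k**2 + 16*k + 2).
Check: Δs_k = (4*k**3 + 5*k**2 + 16*k + 2)*factorial(k + 1)/(2*2**k). ✓
Σ_(k=0)^n t_k = s_(n+1) − s_(0) = (2**(-n - 1)*n*(4*n + 5)*factorial(n + 2)) − (-1), i.e. 2**(-n - 1)*(2**(n + 1) + 4*n**4*factorial(n) + 17*n**3*factorial(n) + 23*n**2*factorial(n) + 10*n*factorial(n)).

S(n) = 2^{- n - 1} \left(2^{n + 1} + 4 n^{4} n! + 17 n^{3} n! + 23 n^{2} n! + 10 n n!\right)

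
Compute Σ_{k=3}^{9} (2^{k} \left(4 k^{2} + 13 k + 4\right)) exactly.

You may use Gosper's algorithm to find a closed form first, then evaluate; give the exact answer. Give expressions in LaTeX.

Σ = 380696

Step 1: r(k) = 2*(4*k**2 + 21*k + 21)/(4*k**2 + 13*k + 4).
Gosper form: A/B · C(k+1)/C(k) with A=2, B=1, C=k**2 + 13*k/4 + 1.
Key eq: (2)·f(k+1) = (1)·f(k) + (k**2 + 13*k/4 + 1).
d = 2 from the (0,0,2) case.
Solving with deg f ≤ 2: f(k) = (4*k**2 - 3*k + 2)/4.
Get s_k = R·t_k = 2**k*(4*k**2 - 3*k + 2) with R(k) = B(k−1)f(k)/C(k) = (4*k**2 - 3*k + 2)/(4*k**2 + 13*k + 4).
Verify: 2**k*(4*k**2 + 13*k + 4) matches t_k.
Sum = s_(10) − s_(3); s_(10) = 380928, s_(3) = 232 ⇒ 380696.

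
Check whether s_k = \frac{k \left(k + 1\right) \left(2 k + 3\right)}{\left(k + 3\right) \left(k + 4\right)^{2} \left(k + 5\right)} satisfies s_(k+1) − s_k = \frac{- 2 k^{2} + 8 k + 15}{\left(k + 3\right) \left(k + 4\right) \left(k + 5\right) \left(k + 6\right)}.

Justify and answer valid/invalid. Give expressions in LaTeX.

s_(k+1) = (k + 1)*(k + 2)*(2*k + 5)/((k + 4)*(k + 5)**2*(k + 6))
s_(k+1) − s_k = (k + 1)*(-k*(k + 5)*(k + 6)*(2*k + 3) + (k + 2)*(k + 3)*(k + 4)*(2*k + 5))/((k + 3)*(k + 4)**2*(k + 5)**2*(k + 6))
(s_(k+1) − s_k) − t_k = 3*(4*k**3 + 15*k**2 - 29*k - 60)/(k**6 + 27*k**5 + 301*k**4 + 1773*k**3 + 5818*k**2 + 10080*k + 7200)

Invalid: residual \frac{3 \left(4 k^{3} + 15 k^{2} - 29 k - 60\right)}{k^{6} + 27 k^{5} + 301 k^{4} + 1773 k^{3} + 5818 k^{2} + 10080 k + 7200} ≠ 0.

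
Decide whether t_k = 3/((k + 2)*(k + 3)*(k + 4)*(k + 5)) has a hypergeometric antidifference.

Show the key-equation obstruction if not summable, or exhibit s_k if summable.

t_(k+1)/t_k = (k + 2)/(k + 6).
Gosper form: A/B · C(k+1)/C(k) with A=k + 2, B=k + 6, C=1.
f must satisfy (k + 2)·f(k+1) − (k + 5)·f(k) = 1.
From deg A=1, deg B=1, deg C=0: d=3.
Solve for f: f(k) = k*(k**2 + 9*k + 26)/72 (degree 3 ≤ 3).
So s_k = (B(k−1)f/C)·t_k = (k*(k + 5)*(k**2 + 9*k + 26)/72)·t_k = k*(k**2 + 9*k + 26)/(24*(k + 2)*(k + 3)*(k + 4)).
s_(k+1) − s_k = 3/(k**4 + 14*k**3 + 71*k**2 + 154*k + 120) = t_k.

Yes. s_k = k*(k**2 + 9*k + 26)/(24*(k + 2)*(k + 3)*(k + 4)).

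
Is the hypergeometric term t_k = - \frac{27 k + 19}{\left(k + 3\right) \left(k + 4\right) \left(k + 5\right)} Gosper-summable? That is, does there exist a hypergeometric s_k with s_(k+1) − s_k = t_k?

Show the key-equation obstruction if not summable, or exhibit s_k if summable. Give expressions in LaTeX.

Yes. s_k = \frac{k \left(- 25 k - 13\right)}{6 \left(k + 3\right) \left(k + 4\right)}.

r(k) = (k + 3)*(27*k + 46)/((k + 6)*(27*k + 19)) after simplifying.
Factor: A=k + 3; B=k + 6; C=k + 19/27.
Need (k + 3)·f(k+1) − (k + 5)·f(k) = k + 19/27.
Bound: deg f ≤ 2.
Solve for f: f(k) = k*(25*k + 13)/162 (degree 2 ≤ 2).
Then R = B(k−1)f/C = k*(k + 5)*(25*k + 13)/(6*(27*k + 19)), so s_k = R(k)·t_k = k*(-25*k - 13)/(6*(k + 3)*(k + 4)).
s_(k+1) − s_k = (-27*k - 19)/(k**3 + 12*k**2 + 47*k + 60) = t_k.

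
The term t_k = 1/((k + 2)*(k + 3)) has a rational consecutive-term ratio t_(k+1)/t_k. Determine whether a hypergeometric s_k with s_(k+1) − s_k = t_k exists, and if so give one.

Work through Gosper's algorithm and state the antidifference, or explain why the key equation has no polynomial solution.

s_k = k/(2*(k + 2))

t_(k+1)/t_k = (k + 2)/(k + 4).
So A=k + 2 and B=k + 4, with C=1.
f must satisfy (k + 2)·f(k+1) − (k + 3)·f(k) = 1.
deg f ≤ 1 (via 1,1,0).
Coefficient equations give f(k) = k/2.
Then R = B(k−1)f/C = k*(k + 3)/2, so s_k = R(k)·t_k = k/(2*(k + 2)).
Δs = 1/(k**2 + 5*k + 6), as required.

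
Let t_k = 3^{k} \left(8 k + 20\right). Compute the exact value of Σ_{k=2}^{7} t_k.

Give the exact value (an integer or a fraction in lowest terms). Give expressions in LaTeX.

Compute t_(k+1)/t_k: get 3*(2*k + 7)/(2*k + 5).
Take A(k)=3, B(k)=1, C(k)=k + 5/2.
Set up (3)·f(k+1) − (1)·f(k) − (k + 5/2) = 0.
deg f ≤ 1 (via 0,0,1).
Coefficient equations give f(k) = (k + 1)/2.
Then R = B(k−1)f/C = (k + 1)/(2*k + 5), so s_k = R(k)·t_k = 4*3**k*(k + 1).
s_(k+1) − s_k = 3**k*(8*k + 20) = t_k.
Σ_(k=2)^(7) t_k = s_(8) − s_(2) = 236196 − (108) = 236088.

Σ = 236088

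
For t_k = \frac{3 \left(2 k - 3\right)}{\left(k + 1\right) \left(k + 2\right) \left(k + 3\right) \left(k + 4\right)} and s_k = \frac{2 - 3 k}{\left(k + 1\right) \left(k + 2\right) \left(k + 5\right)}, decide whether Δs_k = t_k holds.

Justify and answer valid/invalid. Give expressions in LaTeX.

s_(k+1) = (-3*k - 1)/((k + 2)*(k + 3)*(k + 6))
s_(k+1) − s_k = (6*k**2 + 15*k - 41)/(k**5 + 17*k**4 + 107*k**3 + 307*k**2 + 396*k + 180)
(s_(k+1) − s_k) − t_k = 2*(-9*k**2 - 31*k + 53)/(k**6 + 21*k**5 + 175*k**4 + 735*k**3 + 1624*k**2 + 1764*k + 720)

Invalid: residual \frac{2 \left(- 9 k^{2} - 31 k + 53\right)}{k^{6} + 21 k^{5} + 175 k^{4} + 735 k^{3} + 1624 k^{2} + 1764 k + 720} ≠ 0.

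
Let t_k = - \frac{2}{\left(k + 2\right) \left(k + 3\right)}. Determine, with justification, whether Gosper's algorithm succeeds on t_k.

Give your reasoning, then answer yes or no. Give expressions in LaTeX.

Compute t_(k+1)/t_k: get (k + 2)/(k + 4).
Gosper form: A/B · C(k+1)/C(k) with A=k + 2, B=k + 4, C=1.
Key eq: (k + 2)·f(k+1) = (k + 3)·f(k) + (1).
From deg A=1, deg B=1, deg C=0: d=1.
A polynomial solution: f(k) = k/2.
Then R = B(k−1)f/C = k*(k + 3)/2, so s_k = R(k)·t_k = -k/(k + 2).
Check: Δs_k = -2/(k**2 + 5*k + 6). ✓

Yes. s_k = - \frac{k}{k + 2}.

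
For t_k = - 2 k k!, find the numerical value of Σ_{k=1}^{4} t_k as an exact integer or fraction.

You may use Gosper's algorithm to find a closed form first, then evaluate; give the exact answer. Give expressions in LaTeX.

Ratio r(k) = (k + 1)**2/k.
Take A(k)=k + 1, B(k)=1, C(k)=k.
Solve (k + 1)·f(k+1) − (1)·f(k) = k.
deg f ≤ 0 (via 1,0,1).
Coefficient equations give f(k) = 1.
Then R = B(k−1)f/C = 1/k, so s_k = R(k)·t_k = -2*factorial(k).
s_(k+1) − s_k = -2*k*factorial(k) = t_k.
Evaluate s at k=5 and k=1: -240 and -2; difference -238.

Σ = -238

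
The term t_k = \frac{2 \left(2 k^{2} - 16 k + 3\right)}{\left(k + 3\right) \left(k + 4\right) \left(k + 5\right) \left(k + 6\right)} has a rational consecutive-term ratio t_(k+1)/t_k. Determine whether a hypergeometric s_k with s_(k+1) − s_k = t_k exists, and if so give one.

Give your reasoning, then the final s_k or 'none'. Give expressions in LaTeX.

The ratio is -(k + 3)*(16*k - 2*(k + 1)**2 + 13)/((k + 7)*(2*k**2 - 16*k + 3)).
Factor: A=k + 3; B=k + 7; C=k**2 - 8*k + 3/2.
f must satisfy (k + 3)·f(k+1) − (k + 6)·f(k) = k**2 - 8*k + 3/2.
d = 3 from the (1,1,2) case.
Solving with deg f ≤ 3: f(k) = k*(k**2 - 48*k + 77)/60.
Get s_k = R·t_k = k*(k**2 - 48*k + 77)/(15*(k + 3)*(k + 4)*(k + 5)) with R(k) = B(k−1)f(k)/C(k) = k*(k + 6)*(k**2 - 48*k + 77)/(30*(2*k**2 - 16*k + 3)).
Check: Δs_k = 2*(2*k**2 - 16*k + 3)/(k**4 + 18*k**3 + 119*k**2 + 342*k + 360). ✓

s_k = \frac{k \left(k^{2} - 48 k + 77\right)}{15 \left(k + 3\right) \left(k + 4\right) \left(k + 5\right)}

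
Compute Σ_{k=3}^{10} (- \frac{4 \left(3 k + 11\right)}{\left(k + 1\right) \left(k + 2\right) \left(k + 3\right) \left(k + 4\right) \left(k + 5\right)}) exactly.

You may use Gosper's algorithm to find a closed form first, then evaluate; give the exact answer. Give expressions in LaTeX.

r(k) = (k + 1)*(3*k + 14)/((k + 6)*(3*k + 11)) after simplifying.
Gosper form: A/B · C(k+1)/C(k) with A=k + 1, B=k + 6, C=k + 11/3.
Solve (k + 1)·f(k+1) − (k + 5)·f(k) = k + 11/3.
Bound: deg f ≤ 4.
Solve for f: f(k) = k*(k + 3)*(k**2 + 7*k + 14)/24 (degree 4 ≤ 4).
So s_k = (B(k−1)f/C)·t_k = (k*(k + 3)*(k + 5)*(k**2 + 7*k + 14)/(8*(3*k + 11)))·t_k = k*(-k**2 - 7*k - 14)/(2*(k**3 + 7*k**2 + 14*k + 8)).
Δs = 4*(-3*k - 11)/(k**5 + 15*k**4 + 85*k**3 + 225*k**2 + 274*k + 120), as required.
Sum = s_(11) − s_(3); s_(11) = -583/1170, s_(3) = -33/70 ⇒ -22/819.

Σ = -22/819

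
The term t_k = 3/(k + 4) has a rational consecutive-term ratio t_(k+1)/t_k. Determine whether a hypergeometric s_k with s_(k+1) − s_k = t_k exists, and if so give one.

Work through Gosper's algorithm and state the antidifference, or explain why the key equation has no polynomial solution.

none — t_k is not Gosper-summable

Compute t_(k+1)/t_k: get (k + 4)/(k + 5).
Take A(k)=k + 4, B(k)=k + 5, C(k)=1.
Key eq: (k + 4)·f(k+1) = (k + 4)·f(k) + (1).
deg f ≤ 0 (via 1,1,0).
Put f(k) = c0: A·f(k+1) − B(k−1)·f(k) − C = -1; need -1 = 0 — inconsistent ⇒ no f, not summable.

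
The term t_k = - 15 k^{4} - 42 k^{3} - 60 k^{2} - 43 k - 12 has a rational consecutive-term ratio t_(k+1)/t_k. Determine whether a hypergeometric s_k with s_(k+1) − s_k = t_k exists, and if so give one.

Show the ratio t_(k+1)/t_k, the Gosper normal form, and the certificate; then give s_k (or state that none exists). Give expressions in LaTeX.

The ratio is (15*k**4 + 102*k**3 + 276*k**2 + 349*k + 172)/(15*k**4 + 42*k**3 + 60*k**2 + 43*k + 12).
Normal form (A,B,C) = (1, 1, k**4 + 14*k**3/5 + 4*k**2 + 43*k/15 + 4/5).
Set up (1)·f(k+1) − (1)·f(k) − (k**4 + 14*k**3/5 + 4*k**2 + 43*k/15 + 4/5) = 0.
From deg A=0, deg B=0, deg C=4: d=5.
Solve for f: f(k) = k**2*(3*k**3 + 3*k**2 + 4*k + 2)/15 (degree 5 ≤ 5).
Then R = B(k−1)f/C = k**2*(3*k**3 + 3*k**2 + 4*k + 2)/(15*k**4 + 42*k**3 + 60*k**2 + 43*k + 12), so s_k = R(k)·t_k = k**2*(-3*k**3 - 3*k**2 - 4*k - 2).
s_(k+1) − s_k = -15*k**4 - 42*k**3 - 60*k**2 - 43*k - 12 = t_k.

s_k = k^{2} \left(- 3 k^{3} - 3 k^{2} - 4 k - 2\right)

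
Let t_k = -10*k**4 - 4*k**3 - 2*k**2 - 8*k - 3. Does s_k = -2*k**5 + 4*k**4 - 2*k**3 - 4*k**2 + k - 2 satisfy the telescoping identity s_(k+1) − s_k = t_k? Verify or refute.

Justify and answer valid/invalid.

valid (s_(k+1) − s_k reduces to t_k)

s_(k+1) = -2*k**5 - 6*k**4 - 6*k**3 - 6*k**2 - 7*k - 5
s_(k+1) − s_k = -10*k**4 - 4*k**3 - 2*k**2 - 8*k - 3
(s_(k+1) − s_k) − t_k = 0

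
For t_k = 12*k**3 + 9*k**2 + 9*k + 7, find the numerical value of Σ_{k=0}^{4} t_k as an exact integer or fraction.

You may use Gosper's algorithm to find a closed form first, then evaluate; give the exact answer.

Σ = 1595

The ratio is (12*k**3 + 45*k**2 + 63*k + 37)/(12*k**3 + 9*k**2 + 9*k + 7).
Normal form (A,B,C) = (1, 1, k**3 + 3*k**2/4 + 3*k/4 + 7/12).
Need (1)·f(k+1) − (1)·f(k) = k**3 + 3*k**2/4 + 3*k/4 + 7/12.
Degrees (0,0,3) ⇒ d ≤ 4.
A polynomial solution: f(k) = k*(3*k**3 - 3*k**2 + 3*k + 4)/12.
So s_k = (B(k−1)f/C)·t_k = (k*(3*k**3 - 3*k**2 + 3*k + 4)/(12*k**3 + 9*k**2 + 9*k + 7))·t_k = k*(3*k**3 - 3*k**2 + 3*k + 4).
s_(k+1) − s_k = 12*k**3 + 9*k**2 + 9*k + 7 = t_k.
Telescoping: Σ = s_(5) − s_(0) = 1595 − (0) = 1595.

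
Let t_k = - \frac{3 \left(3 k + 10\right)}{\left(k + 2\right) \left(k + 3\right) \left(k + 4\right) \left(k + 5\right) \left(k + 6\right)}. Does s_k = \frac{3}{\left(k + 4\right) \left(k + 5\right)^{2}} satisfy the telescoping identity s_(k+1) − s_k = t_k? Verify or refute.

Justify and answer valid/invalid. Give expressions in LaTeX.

Invalid: residual \frac{18 \left(2 k^{2} + 17 k + 34\right)}{k^{7} + 31 k^{6} + 405 k^{5} + 2885 k^{4} + 12074 k^{3} + 29604 k^{2} + 39240 k + 21600} ≠ 0.

s_(k+1) = 3/((k + 5)*(k + 6)**2)
s_(k+1) − s_k = 3*(-3*k - 16)/(k**5 + 26*k**4 + 269*k**3 + 1384*k**2 + 3540*k + 3600)
(s_(k+1) − s_k) − t_k = 18*(2*k**2 + 17*k + 34)/(k**7 + 31*k**6 + 405*k**5 + 2885*k**4 + 12074*k**3 + 29604*k**2 + 39240*k + 21600)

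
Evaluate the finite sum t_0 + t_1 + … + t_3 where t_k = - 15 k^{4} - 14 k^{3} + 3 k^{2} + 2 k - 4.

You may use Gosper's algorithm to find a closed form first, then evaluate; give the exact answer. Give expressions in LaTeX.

Σ = -1936

Ratio r(k) = (15*k**4 + 74*k**3 + 129*k**2 + 94*k + 28)/(15*k**4 + 14*k**3 - 3*k**2 - 2*k + 4).
A = 1, B = 1, C = k**4 + 14*k**3/15 - k**2/5 - 2*k/15 + 4/15.
Solve (1)·f(k+1) − (1)·f(k) = k**4 + 14*k**3/15 - k**2/5 - 2*k/15 + 4/15.
d = 5 from the (0,0,4) case.
Solve for f: f(k) = k*(3*k**4 - 4*k**3 - 3*k**2 + 4*k + 4)/15 (degree 5 ≤ 5).
So s_k = (B(k−1)f/C)·t_k = (k*(3*k**4 - 4*k**3 - 3*k**2 + 4*k + 4)/(15*k**4 + 14*k**3 - 3*k**2 - 2*k + 4))·t_k = k*(-3*k**4 + 4*k**3 + 3*k**2 - 4*k - 4).
Δs = -15*k**4 - 14*k**3 + 3*k**2 + 2*k - 4, as required.
Evaluate s at k=4 and k=0: -1936 and 0; difference -1936.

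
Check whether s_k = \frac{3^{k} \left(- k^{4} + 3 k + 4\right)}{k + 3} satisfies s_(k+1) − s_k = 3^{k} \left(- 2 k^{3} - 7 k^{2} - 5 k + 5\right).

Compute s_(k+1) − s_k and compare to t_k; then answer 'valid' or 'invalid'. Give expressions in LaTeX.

Invalid: residual \frac{3^{k} \left(4 k^{4} + 24 k^{3} + 54 k^{2} + 18 k - 22\right)}{k^{2} + 7 k + 12} ≠ 0.

s_(k+1) = 3**(k + 1)*(3*k - (k + 1)**4 + 7)/(k + 4)
s_(k+1) − s_k = 3**k*(3*(k + 3)*(3*k - (k + 1)**4 + 7) - (k + 4)*(-k**4 + 3*k + 4))/((k + 3)*(k + 4))
(s_(k+1) − s_k) − t_k = 3**k*(4*k**4 + 24*k**3 + 54*k**2 + 18*k - 22)/(k**2 + 7*k + 12)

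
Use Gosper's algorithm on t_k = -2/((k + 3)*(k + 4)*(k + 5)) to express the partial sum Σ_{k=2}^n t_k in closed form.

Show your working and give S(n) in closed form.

Ratio r(k) = (k + 3)/(k + 6).
So A=k + 3 and B=k + 6, with C=1.
Set up (k + 3)·f(k+1) − (k + 5)·f(k) − (1) = 0.
Bound: deg f ≤ 2.
Solve for f: f(k) = k*(k + 7)/24 (degree 2 ≤ 2).
So s_k = (B(k−1)f/C)·t_k = (k*(k + 5)*(k + 7)/24)·t_k = k*(-k - 7)/(12*(k + 3)*(k + 4)).
Δs = -2/(k**3 + 12*k**2 + 47*k + 60), as required.
Telescope: S(n) = s_(n+1) − s_(2) = (-n**2 - 9*n - 8)/(12*(n**2 + 9*n + 20)) − (-1/20) = (-n**2 - 9*n + 10)/(30*(n**2 + 9*n + 20)).

S(n) = (-n**2 - 9*n + 10)/(30*(n**2 + 9*n + 20))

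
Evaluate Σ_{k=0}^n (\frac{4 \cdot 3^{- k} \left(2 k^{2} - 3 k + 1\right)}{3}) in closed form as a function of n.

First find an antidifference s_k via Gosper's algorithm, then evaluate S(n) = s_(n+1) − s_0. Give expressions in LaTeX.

S(n) = 3^{- n - 1} \left(3^{n + 2} - 4 n^{2} - 6 n - 5\right)

The ratio is k*(2*k + 1)/(3*(2*k**2 - 3*k + 1)).
Take A(k)=1/3, B(k)=1, C(k)=k**2 - 3*k/2 + 1/2.
Need (1/3)·f(k+1) − (1)·f(k) = k**2 - 3*k/2 + 1/2.
deg f ≤ 2 (via 0,0,2).
Solve for f: f(k) = -3*(4*k**2 - 2*k + 3)/8 (degree 2 ≤ 2).
Get s_k = R·t_k = (-4*k**2 + 2*k - 3)/3**k with R(k) = B(k−1)f(k)/C(k) = -3*(4*k**2 - 2*k + 3)/(4*(k - 1)*(2*k - 1)).
Δs = 4*(2*k**2 - 3*k + 1)/(3*3**k), as required.
Telescope: S(n) = s_(n+1) − s_(0) = 3**(-n - 1)*(-4*n**2 - 6*n - 5) − (-3) = 3**(-n - 1)*(3**(n + 2) - 4*n**2 - 6*n - 5).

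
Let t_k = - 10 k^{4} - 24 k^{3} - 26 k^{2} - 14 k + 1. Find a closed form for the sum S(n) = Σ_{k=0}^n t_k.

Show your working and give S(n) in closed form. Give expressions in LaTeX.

Ratio r(k) = (10*k**4 + 64*k**3 + 158*k**2 + 178*k + 73)/(10*k**4 + 24*k**3 + 26*k**2 + 14*k - 1).
Gosper form: A/B · C(k+1)/C(k) with A=1, B=1, C=k**4 + 12*k**3/5 + 13*k**2/5 + 7*k/5 - 1/10.
f must satisfy (1)·f(k+1) − (1)·f(k) = k**4 + 12*k**3/5 + 13*k**2/5 + 7*k/5 - 1/10.
d = 5 from the (0,0,4) case.
Coefficient equations give f(k) = k*(2*k**4 + k**3 - 4)/10.
Certificate R = B(k−1)f/C = k*(2*k**4 + k**3 - 4)/(10*k**4 + 24*k**3 + 26*k**2 + 14*k - 1) gives s_k = k*(-2*k**4 - k**3 + 4).
Verify: -10*k**4 - 24*k**3 - 26*k**2 - 14*k + 1 matches t_k.
Telescope: S(n) = s_(n+1) − s_(0) = -2*n**5 - 11*n**4 - 24*n**3 - 26*n**2 - 10*n + 1 − (0) = -2*n**5 - 11*n**4 - 24*n**3 - 26*n**2 - 10*n + 1.

S(n) = - 2 n^{5} - 11 n^{4} - 24 n^{3} - 26 n^{2} - 10 n + 1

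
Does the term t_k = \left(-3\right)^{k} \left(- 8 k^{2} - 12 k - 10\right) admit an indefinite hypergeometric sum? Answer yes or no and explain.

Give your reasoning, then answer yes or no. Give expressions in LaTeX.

Step 1: r(k) = 3*(-4*k**2 - 14*k - 15)/(4*k**2 + 6*k + 5).
Normal form (A,B,C) = (-3, 1, k**2 + 3*k/2 + 5/4).
f must satisfy (-3)·f(k+1) − (1)·f(k) = k**2 + 3*k/2 + 5/4.
Degrees (0,0,2) ⇒ d ≤ 2.
Solving with deg f ≤ 2: f(k) = -(2*k**2 + 1)/8.
Then R = B(k−1)f/C = -(2*k**2 + 1)/(2*(4*k**2 + 6*k + 5)), so s_k = R(k)·t_k = (-3)**k*(2*k**2 + 1).
Verify: (-3)**k*(-8*k**2 - 12*k - 10) matches t_k.

Yes. s_k = \left(-3\right)^{k} \left(2 k^{2} + 1\right).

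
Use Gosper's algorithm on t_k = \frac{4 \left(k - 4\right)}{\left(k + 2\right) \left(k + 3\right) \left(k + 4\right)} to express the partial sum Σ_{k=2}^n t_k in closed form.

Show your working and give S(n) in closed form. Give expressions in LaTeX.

The ratio is (k - 3)*(k + 2)/((k - 4)*(k + 5)).
Factor: A=k + 2; B=k + 5; C=k - 4.
Set up (k + 2)·f(k+1) − (k + 4)·f(k) − (k - 4) = 0.
d = 2 from the (1,1,1) case.
Match coefficients ⇒ f(k) = -k*(k + 11)/6.
So s_k = (B(k−1)f/C)·t_k = (-k*(k + 4)*(k + 11)/(6*(k - 4)))·t_k = 2*k*(-k - 11)/(3*(k + 2)*(k + 3)).
s_(k+1) − s_k = 4*(k - 4)/(k**3 + 9*k**2 + 26*k + 24) = t_k.
Telescope: S(n) = s_(n+1) − s_(2) = 2*(-n**2 - 13*n - 12)/(3*(n**2 + 7*n + 12)) − (-13/15) = (n**2 - 13*n + 12)/(5*(n**2 + 7*n + 12)).

S(n) = \frac{n^{2} - 13 n + 12}{5 \left(n^{2} + 7 n + 12\right)}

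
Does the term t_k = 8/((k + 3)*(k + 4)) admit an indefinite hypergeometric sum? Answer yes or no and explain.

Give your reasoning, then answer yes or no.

Step 1: r(k) = (k + 3)/(k + 5).
A = k + 3, B = k + 5, C = 1.
Solve (k + 3)·f(k+1) − (k + 4)·f(k) = 1.
Degrees (1,1,0) ⇒ d ≤ 1.
A polynomial solution: f(k) = k/3.
Get s_k = R·t_k = 8*k/(3*(k + 3)) with R(k) = B(k−1)f(k)/C(k) = k*(k + 4)/3.
Check: Δs_k = 8/(k**2 + 7*k + 12). ✓

Yes. s_k = 8*k/(3*(k + 3)).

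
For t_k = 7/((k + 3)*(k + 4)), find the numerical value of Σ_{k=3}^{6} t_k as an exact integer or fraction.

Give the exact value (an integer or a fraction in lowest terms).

Σ = 7/15

Step 1: r(k) = (k + 3)/(k + 5).
Take A(k)=k + 3, B(k)=k + 5, C(k)=1.
Need (k + 3)·f(k+1) − (k + 4)·f(k) = 1.
From deg A=1, deg B=1, deg C=0: d=1.
Match coefficients ⇒ f(k) = k/3.
R(k) = B(k−1)·f(k)/C(k) = k*(k + 4)/3; s_k = R·t_k = 7*k/(3*(k + 3)).
Check: Δs_k = 7/(k**2 + 7*k + 12). ✓
Evaluate s at k=7 and k=3: 49/30 and 7/6; difference 7/15.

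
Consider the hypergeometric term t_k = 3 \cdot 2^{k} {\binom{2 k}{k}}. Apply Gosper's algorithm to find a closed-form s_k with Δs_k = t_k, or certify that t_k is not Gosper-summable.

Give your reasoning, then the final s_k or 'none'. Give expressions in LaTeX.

Compute t_(k+1)/t_k: get 4*(2*k + 1)/(k + 1).
Factor: A=8*k + 4; B=k + 1; C=1.
Key eq: (8*k + 4)·f(k+1) = (k)·f(k) + (1).
Bound: deg f ≤ -1.
Bound -1 < 0, so the key equation has no polynomial solution.

not Gosper-summable; s_k does not exist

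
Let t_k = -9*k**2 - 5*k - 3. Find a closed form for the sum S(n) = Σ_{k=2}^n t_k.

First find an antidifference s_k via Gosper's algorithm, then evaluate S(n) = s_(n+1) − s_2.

Step 1: r(k) = (9*k**2 + 23*k + 17)/(9*k**2 + 5*k + 3).
Normal form (A,B,C) = (1, 1, k**2 + 5*k/9 + 1/3).
f must satisfy (1)·f(k+1) − (1)·f(k) = k**2 + 5*k/9 + 1/3.
From deg A=0, deg B=0, deg C=2: d=3.
Solve for f: f(k) = k*(3*k**2 - 2*k + 2)/9 (degree 3 ≤ 3).
So s_k = (B(k−1)f/C)·t_k = (k*(3*k**2 - 2*k + 2)/(9*k**2 + 5*k + 3))·t_k = k*(-3*k**2 + 2*k - 2).
Verify: -9*k**2 - 5*k - 3 matches t_k.
s_(n+1) = -3*n**3 - 7*n**2 - 7*n - 3 and s_(2) = -20, so S(n) = -3*n**3 - 7*n**2 - 7*n + 17.

S(n) = -3*n**3 - 7*n**2 - 7*n + 17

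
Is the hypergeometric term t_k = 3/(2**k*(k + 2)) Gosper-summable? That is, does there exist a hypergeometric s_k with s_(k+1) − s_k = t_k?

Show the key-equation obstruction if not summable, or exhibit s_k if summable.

No — t_k has no hypergeometric antidifference.

Ratio r(k) = (k + 2)/(2*(k + 3)).
Factor: A=k/2 + 1; B=k + 3; C=1.
Set up (k/2 + 1)·f(k+1) − (k + 2)·f(k) − (1) = 0.
From deg A=1, deg B=1, deg C=0: d=-1.
Bound -1 < 0, so the key equation has no polynomial solution.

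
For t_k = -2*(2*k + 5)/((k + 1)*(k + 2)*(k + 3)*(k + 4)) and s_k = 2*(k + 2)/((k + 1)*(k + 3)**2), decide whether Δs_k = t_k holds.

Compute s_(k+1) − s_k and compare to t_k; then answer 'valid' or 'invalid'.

Invalid: residual 2*(3*k**2 + 17*k + 23)/(k**6 + 17*k**5 + 117*k**4 + 415*k**3 + 794*k**2 + 768*k + 288) ≠ 0.

s_(k+1) = 2*(k + 3)/((k + 2)*(k + 4)**2)
s_(k+1) − s_k = 2*((k + 1)*(k + 3)**3 - (k + 2)**2*(k + 4)**2)/((k + 1)*(k + 2)*(k + 3)**2*(k + 4)**2)
(s_(k+1) − s_k) − t_k = 2*(3*k**2 + 17*k + 23)/(k**6 + 17*k**5 + 117*k**4 + 415*k**3 + 794*k**2 + 768*k + 288)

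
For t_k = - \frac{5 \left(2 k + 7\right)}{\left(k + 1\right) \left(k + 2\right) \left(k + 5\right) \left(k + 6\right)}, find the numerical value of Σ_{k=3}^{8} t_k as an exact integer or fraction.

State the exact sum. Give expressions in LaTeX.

t_(k+1)/t_k = (k + 1)*(k + 5)*(2*k + 9)/((k + 3)*(k + 7)*(2*k + 7)).
So A=k + 1 and B=k + 7, with C=k**3 + 21*k**2/2 + 73*k/2 + 42.
Set up (k + 1)·f(k+1) − (k + 6)·f(k) − (k**3 + 21*k**2/2 + 73*k/2 + 42) = 0.
Bound: deg f ≤ 5.
Solve for f: f(k) = k*(k + 2)*(k + 3)*(k + 4)*(k + 6)/10 (degree 5 ≤ 5).
R(k) = B(k−1)·f(k)/C(k) = k*(k + 2)*(k + 6)**2/(5*(2*k + 7)); s_k = R·t_k = k*(-k - 6)/(k**2 + 6*k + 5).
Verify: 5*(-2*k - 7)/(k**4 + 14*k**3 + 65*k**2 + 112*k + 60) matches t_k.
Telescoping: Σ = s_(9) − s_(3) = -27/28 − (-27/32) = -27/224.

Σ = -27/224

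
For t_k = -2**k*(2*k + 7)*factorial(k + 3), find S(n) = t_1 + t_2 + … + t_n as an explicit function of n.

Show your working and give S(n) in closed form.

Compute t_(k+1)/t_k: get 2*(k + 4)*(2*k + 9)/(2*k + 7).
Factor: A=2*k + 8; B=1; C=k + 7/2.
Need (2*k + 8)·f(k+1) − (1)·f(k) = k + 7/2.
d = 0 from the (1,0,1) case.
Match coefficients ⇒ f(k) = 1/2.
Then R = B(k−1)f/C = 1/(2*k + 7), so s_k = R(k)·t_k = -2**k*factorial(k + 3).
Δs = -2**k*(2*k + 7)*factorial(k + 3), as required.
Σ_(k=1)^n t_k = s_(n+1) − s_(1) = (-2**(n + 1)*factorial(n + 4)) − (-48), i.e. -2*2**n*factorial(n + 4) + 48.

S(n) = -2*2**n*factorial(n + 4) + 48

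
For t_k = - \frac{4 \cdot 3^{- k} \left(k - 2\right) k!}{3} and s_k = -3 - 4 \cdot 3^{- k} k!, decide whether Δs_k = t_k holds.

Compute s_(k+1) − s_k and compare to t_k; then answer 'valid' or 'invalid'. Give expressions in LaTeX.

s_(k+1) = -(9*3**k + 4*k*factorial(k) + 4*factorial(k))/(3*3**k)
s_(k+1) − s_k = -4*(k - 2)*factorial(k)/(3*3**k)
(s_(k+1) − s_k) − t_k = 0

Valid: the claim telescopes to t_k.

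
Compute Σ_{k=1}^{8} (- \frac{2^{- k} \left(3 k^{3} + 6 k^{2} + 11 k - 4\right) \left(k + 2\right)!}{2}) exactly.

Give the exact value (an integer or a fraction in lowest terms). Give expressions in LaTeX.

Compute t_(k+1)/t_k: get (3*k**4 + 24*k**3 + 77*k**2 + 112*k + 48)/(2*(3*k**3 + 6*k**2 + 11*k - 4)).
A = k/2 + 3/2, B = 1, C = k**3 + 2*k**2 + 11*k/3 - 4/3.
Set up (k/2 + 3/2)·f(k+1) − (1)·f(k) − (k**3 + 2*k**2 + 11*k/3 - 4/3) = 0.
From deg A=1, deg B=0, deg C=3: d=2.
Coefficient equations give f(k) = 2*(3*k**2 - 3*k - 4)/3.
Certificate R = B(k−1)f/C = 2*(3*k**2 - 3*k - 4)/(3*k**3 + 6*k**2 + 11*k - 4) gives s_k = (-3*k**2 + 3*k + 4)*factorial(k + 2)/2**k.
Verify: -(3*k**3 + 6*k**2 + 11*k - 4)*factorial(k + 2)/(2*2**k) matches t_k.
Evaluate s at k=9 and k=1: -16528050 and 12; difference -16528062.

Σ = -16528062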